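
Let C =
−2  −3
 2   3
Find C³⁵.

C² = C (a projection; rank 1, trace 1), so C³⁵ = C.

[[−2, −3], [2, 3]]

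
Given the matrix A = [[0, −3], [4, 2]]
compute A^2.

[[−12, −6], [8, −8]]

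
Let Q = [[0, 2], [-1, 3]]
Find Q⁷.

tr Q = 3 and det Q = 2, so the characteristic polynomial is λ² − (3)λ + (2) with roots 2 and 1.
Eigenvectors give P = [[-1, -2], [-1, -1]] with P⁻¹ = [[1, -2], [-1, 1]], and Q = P·diag(2, 1)·P⁻¹.
Then Q⁷ = P·diag(128, 1)·P⁻¹ = [[-128, -2], [-128, -1]] · [[1, -2], [-1, 1]] = [[-126, 254], [-127, 255]].

[[-126, 254], [-127, 255]]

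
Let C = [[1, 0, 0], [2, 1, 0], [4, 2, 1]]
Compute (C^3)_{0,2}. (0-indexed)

0

C = I + N where N = [[0, 0, 0], [2, 0, 0], [4, 2, 0]] is strictly lower-triangular, so N^3 = 0.
(I + N)^3 = I + 3·N + 3·N^2 = [[1, 0, 0], [6, 1, 0], [24, 6, 1]].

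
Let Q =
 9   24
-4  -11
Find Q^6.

tr Q = -2 and det Q = -3, so the characteristic polynomial is λ² − (-2)λ + (-3) with roots 1 and -3.
Eigenvectors give P = [[3, -2], [-1, 1]] with P⁻¹ = [[1, 2], [1, 3]], and Q = P·diag(1, -3)·P⁻¹.
Then Q^6 = P·diag(1, 729)·P⁻¹ = [[3, -1458], [-1, 729]] · [[1, 2], [1, 3]] = [[-1455, -4368], [728, 2185]].

[[-1455, -4368], [728, 2185]]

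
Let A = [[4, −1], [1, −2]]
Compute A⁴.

A² = [[15, −2], [2, 3]]
A³ = [[58, −11], [11, −8]]
A⁴ = [[221, −36], [36, 5]]

[[221, −36], [36, 5]]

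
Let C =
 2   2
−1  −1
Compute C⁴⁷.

C² = C (a projection; rank 1, trace 1), so C⁴⁷ = C.

[[2, 2], [−1, −1]]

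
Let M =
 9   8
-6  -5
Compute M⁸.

tr M = 4 and det M = 3, so the characteristic polynomial is λ² − (4)λ + (3) with roots 3 and 1.
Eigenvectors give P = [[4, -1], [-3, 1]] with P⁻¹ = [[1, 1], [3, 4]], and M = P·diag(3, 1)·P⁻¹.
Then M⁸ = P·diag(6561, 1)·P⁻¹ = [[26244, -1], [-19683, 1]] · [[1, 1], [3, 4]] = [[26241, 26240], [-19680, -19679]].

[[26241, 26240], [-19680, -19679]]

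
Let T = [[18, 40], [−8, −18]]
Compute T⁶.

tr T = 0 and det T = −4, so the characteristic polynomial is λ² − (0)λ + (−4) with roots −2 and 2.
Eigenvectors give P = [[−2, 5], [1, −2]] with P⁻¹ = [[2, 5], [1, 2]], and T = P·diag(−2, 2)·P⁻¹.
Then T⁶ = P·diag(64, 64)·P⁻¹ = [[−128, 320], [64, −128]] · [[2, 5], [1, 2]] = [[64, 0], [0, 64]].

[[64, 0], [0, 64]]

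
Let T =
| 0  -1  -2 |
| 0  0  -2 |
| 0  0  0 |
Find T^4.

T is strictly triangular, hence nilpotent: T^3 = 0, so T^4 = 0.

[[0, 0, 0], [0, 0, 0], [0, 0, 0]]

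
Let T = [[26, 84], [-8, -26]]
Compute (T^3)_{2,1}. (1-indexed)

tr T = 0 and det T = -4, so the characteristic polynomial is λ² − (0)λ + (-4) with roots -2 and 2.
Eigenvectors give P = [[-3, -7], [1, 2]] with P⁻¹ = [[2, 7], [-1, -3]], and T = P·diag(-2, 2)·P⁻¹.
Then T^3 = P·diag(-8, 8)·P⁻¹ = [[24, -56], [-8, 16]] · [[2, 7], [-1, -3]] = [[104, 336], [-32, -104]].

-32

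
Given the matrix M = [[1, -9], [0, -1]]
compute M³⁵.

M² = I (check: tr M = 0 and det M = -1), so M³⁵ = M since 35 is odd.

[[1, -9], [0, -1]]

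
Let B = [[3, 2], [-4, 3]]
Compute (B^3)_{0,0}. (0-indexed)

B^2 = [[1, 12], [-24, 1]]
B^3 = [[-45, 38], [-76, -45]]

-45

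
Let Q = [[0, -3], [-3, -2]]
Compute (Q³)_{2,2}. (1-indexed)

-44

Q² = [[9, 6], [6, 13]]
Q³ = [[-18, -39], [-39, -44]]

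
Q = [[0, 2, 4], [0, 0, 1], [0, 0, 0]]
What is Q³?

[[0, 0, 0], [0, 0, 0], [0, 0, 0]]

Q is strictly triangular, hence nilpotent: Q³ = 0, so Q³ = 0.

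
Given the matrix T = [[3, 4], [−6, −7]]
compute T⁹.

[[39363, 39364], [−59046, −59047]]

tr T = −4 and det T = 3, so the characteristic polynomial is λ² − (−4)λ + (3) with roots −1 and −3.
Eigenvectors give P = [[1, −2], [−1, 3]] with P⁻¹ = [[3, 2], [1, 1]], and T = P·diag(−1, −3)·P⁻¹.
Then T⁹ = P·diag(−1, −19683)·P⁻¹ = [[−1, 39366], [1, −59049]] · [[3, 2], [1, 1]] = [[39363, 39364], [−59046, −59047]].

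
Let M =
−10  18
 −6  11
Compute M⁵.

tr M = 1 and det M = −2, so the characteristic polynomial is λ² − (1)λ + (−2) with roots −1 and 2.
Eigenvectors give P = [[−2, 3], [−1, 2]] with P⁻¹ = [[−2, 3], [−1, 2]], and M = P·diag(−1, 2)·P⁻¹.
Then M⁵ = P·diag(−1, 32)·P⁻¹ = [[2, 96], [1, 64]] · [[−2, 3], [−1, 2]] = [[−100, 198], [−66, 131]].

[[−100, 198], [−66, 131]]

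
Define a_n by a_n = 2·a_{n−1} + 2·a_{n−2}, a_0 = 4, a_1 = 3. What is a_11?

108320

With companion matrix B = [[2, 2], [1, 0]], [a_n, a_{n−1}]ᵀ = B·[a_{n−1}, a_{n−2}]ᵀ, so [a_11, a_10]ᵀ = B¹⁰·[a_1, a_0]ᵀ.
B¹⁰ = [[18272, 13376], [6688, 4896]], giving [a_11, a_10]ᵀ = [[108320], [39648]].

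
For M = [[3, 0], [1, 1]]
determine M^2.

[[9, 0], [4, 1]]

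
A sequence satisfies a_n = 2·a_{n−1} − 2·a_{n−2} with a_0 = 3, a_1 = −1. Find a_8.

With companion matrix T = [[2, −2], [1, 0]], [a_n, a_{n−1}]ᵀ = T·[a_{n−1}, a_{n−2}]ᵀ, so [a_8, a_7]ᵀ = T⁷·[a_1, a_0]ᵀ.
T⁷ = [[0, 16], [−8, 16]], giving [a_8, a_7]ᵀ = [[48], [56]].

48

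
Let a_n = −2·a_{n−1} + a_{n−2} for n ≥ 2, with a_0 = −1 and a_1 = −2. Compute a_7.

With companion matrix B = [[−2, 1], [1, 0]], [a_n, a_{n−1}]ᵀ = B·[a_{n−1}, a_{n−2}]ᵀ, so [a_7, a_6]ᵀ = B⁶·[a_1, a_0]ᵀ.
B⁶ = [[169, −70], [−70, 29]], giving [a_7, a_6]ᵀ = [[−268], [111]].

−268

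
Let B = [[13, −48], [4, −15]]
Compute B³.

[[85, −336], [28, −111]]

tr B = −2 and det B = −3, so the characteristic polynomial is λ² − (−2)λ + (−3) with roots −3 and 1.
Eigenvectors give P = [[−3, 4], [−1, 1]] with P⁻¹ = [[1, −4], [1, −3]], and B = P·diag(−3, 1)·P⁻¹.
Then B³ = P·diag(−27, 1)·P⁻¹ = [[81, 4], [27, 1]] · [[1, −4], [1, −3]] = [[85, −336], [28, −111]].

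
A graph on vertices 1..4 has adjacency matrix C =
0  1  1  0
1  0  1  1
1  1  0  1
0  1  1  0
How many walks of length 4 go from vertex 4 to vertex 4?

The number of length-4 walks from vertex 4 to vertex 4 is entry (4,4) of C⁴, where C is the adjacency matrix.
C² = [[2, 1, 1, 2], [1, 3, 2, 1], [1, 2, 3, 1], [2, 1, 1, 2]]
C³ = [[2, 5, 5, 2], [5, 4, 5, 5], [5, 5, 4, 5], [2, 5, 5, 2]]
C⁴ = [[10, 9, 9, 10], [9, 15, 14, 9], [9, 14, 15, 9], [10, 9, 9, 10]]

10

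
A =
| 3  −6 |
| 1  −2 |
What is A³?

[[3, −6], [1, −2]]

A² = A (a projection; rank 1, trace 1), so A³ = A.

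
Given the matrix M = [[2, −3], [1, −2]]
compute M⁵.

[[2, −3], [1, −2]]

M² = I (check: tr M = 0 and det M = −1), so M⁵ = M since 5 is odd.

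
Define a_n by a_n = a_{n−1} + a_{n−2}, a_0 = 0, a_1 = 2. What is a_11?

178

With companion matrix B = [[1, 1], [1, 0]], [a_n, a_{n−1}]ᵀ = B·[a_{n−1}, a_{n−2}]ᵀ, so [a_11, a_10]ᵀ = B^10·[a_1, a_0]ᵀ.
B^10 = [[89, 55], [55, 34]], giving [a_11, a_10]ᵀ = [[178], [110]].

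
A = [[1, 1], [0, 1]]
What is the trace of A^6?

A = I + N where N = [[0, 1], [0, 0]] is strictly upper-triangular, so N^2 = 0.
(I + N)^6 = I + 6·N = [[1, 6], [0, 1]].

2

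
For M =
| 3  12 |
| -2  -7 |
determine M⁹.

tr M = -4 and det M = 3, so the characteristic polynomial is λ² − (-4)λ + (3) with roots -3 and -1.
Eigenvectors give P = [[-2, 3], [1, -1]] with P⁻¹ = [[1, 3], [1, 2]], and M = P·diag(-3, -1)·P⁻¹.
Then M⁹ = P·diag(-19683, -1)·P⁻¹ = [[39366, -3], [-19683, 1]] · [[1, 3], [1, 2]] = [[39363, 118092], [-19682, -59047]].

[[39363, 118092], [-19682, -59047]]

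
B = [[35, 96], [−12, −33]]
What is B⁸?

tr B = 2 and det B = −3, so the characteristic polynomial is λ² − (2)λ + (−3) with roots 3 and −1.
Eigenvectors give P = [[−3, 8], [1, −3]] with P⁻¹ = [[−3, −8], [−1, −3]], and B = P·diag(3, −1)·P⁻¹.
Then B⁸ = P·diag(6561, 1)·P⁻¹ = [[−19683, 8], [6561, −3]] · [[−3, −8], [−1, −3]] = [[59041, 157440], [−19680, −52479]].

[[59041, 157440], [−19680, −52479]]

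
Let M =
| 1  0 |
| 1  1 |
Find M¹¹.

[[1, 0], [11, 1]]

M = I + N where N = [[0, 0], [1, 0]] is strictly lower-triangular, so N² = 0.
(I + N)¹¹ = I + 11·N = [[1, 0], [11, 1]].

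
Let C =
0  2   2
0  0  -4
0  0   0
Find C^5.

C is strictly triangular, hence nilpotent: C^3 = 0, so C^5 = 0.

[[0, 0, 0], [0, 0, 0], [0, 0, 0]]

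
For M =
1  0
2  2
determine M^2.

[[1, 0], [6, 4]]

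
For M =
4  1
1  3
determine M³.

M² = [[17, 7], [7, 10]]
M³ = [[75, 38], [38, 37]]

[[75, 38], [38, 37]]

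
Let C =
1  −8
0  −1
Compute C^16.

[[1, 0], [0, 1]]

C² = I (check: tr C = 0 and det C = −1), so C^16 = I since 16 is even.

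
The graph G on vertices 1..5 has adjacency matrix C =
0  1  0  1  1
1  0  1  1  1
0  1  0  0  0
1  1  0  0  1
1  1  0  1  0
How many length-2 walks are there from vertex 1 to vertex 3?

1

The number of length-2 walks from vertex 1 to vertex 3 is entry (1,3) of C², where C is the adjacency matrix.
C² = [[3, 2, 1, 2, 2], [2, 4, 0, 2, 2], [1, 0, 1, 1, 1], [2, 2, 1, 3, 2], [2, 2, 1, 2, 3]]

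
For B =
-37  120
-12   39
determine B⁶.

tr B = 2 and det B = -3, so the characteristic polynomial is λ² − (2)λ + (-3) with roots 3 and -1.
Eigenvectors give P = [[3, 10], [1, 3]] with P⁻¹ = [[-3, 10], [1, -3]], and B = P·diag(3, -1)·P⁻¹.
Then B⁶ = P·diag(729, 1)·P⁻¹ = [[2187, 10], [729, 3]] · [[-3, 10], [1, -3]] = [[-6551, 21840], [-2184, 7281]].

[[-6551, 21840], [-2184, 7281]]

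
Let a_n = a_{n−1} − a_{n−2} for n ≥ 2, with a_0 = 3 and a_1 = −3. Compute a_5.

With companion matrix Q = [[1, −1], [1, 0]], [a_n, a_{n−1}]ᵀ = Q·[a_{n−1}, a_{n−2}]ᵀ, so [a_5, a_4]ᵀ = Q⁴·[a_1, a_0]ᵀ.
Q⁴ = [[−1, 1], [−1, 0]], giving [a_5, a_4]ᵀ = [[6], [3]].

6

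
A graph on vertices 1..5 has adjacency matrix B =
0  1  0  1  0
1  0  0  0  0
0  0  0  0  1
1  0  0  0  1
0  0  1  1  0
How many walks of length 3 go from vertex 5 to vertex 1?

The number of length-3 walks from vertex 5 to vertex 1 is entry (5,1) of B³, where B is the adjacency matrix.
B² = [[2, 0, 0, 0, 1], [0, 1, 0, 1, 0], [0, 0, 1, 1, 0], [0, 1, 1, 2, 0], [1, 0, 0, 0, 2]]
B³ = [[0, 2, 1, 3, 0], [2, 0, 0, 0, 1], [1, 0, 0, 0, 2], [3, 0, 0, 0, 3], [0, 1, 2, 3, 0]]

0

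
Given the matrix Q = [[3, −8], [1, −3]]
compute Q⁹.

Q² = I (check: tr Q = 0 and det Q = −1), so Q⁹ = Q since 9 is odd.

[[3, −8], [1, −3]]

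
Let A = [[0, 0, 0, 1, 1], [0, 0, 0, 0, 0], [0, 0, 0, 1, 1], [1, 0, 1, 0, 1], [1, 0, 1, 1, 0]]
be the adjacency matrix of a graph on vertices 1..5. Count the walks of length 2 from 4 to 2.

The number of length-2 walks from vertex 4 to vertex 2 is entry (4,2) of A², where A is the adjacency matrix.
A² = [[2, 0, 2, 1, 1], [0, 0, 0, 0, 0], [2, 0, 2, 1, 1], [1, 0, 1, 3, 2], [1, 0, 1, 2, 3]]

0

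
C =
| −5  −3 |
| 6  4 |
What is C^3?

[[−17, −9], [18, 10]]

tr C = −1 and det C = −2, so the characteristic polynomial is λ² − (−1)λ + (−2) with roots −2 and 1.
Eigenvectors give P = [[−1, −1], [1, 2]] with P⁻¹ = [[−2, −1], [1, 1]], and C = P·diag(−2, 1)·P⁻¹.
Then C^3 = P·diag(−8, 1)·P⁻¹ = [[8, −1], [−8, 2]] · [[−2, −1], [1, 1]] = [[−17, −9], [18, 10]].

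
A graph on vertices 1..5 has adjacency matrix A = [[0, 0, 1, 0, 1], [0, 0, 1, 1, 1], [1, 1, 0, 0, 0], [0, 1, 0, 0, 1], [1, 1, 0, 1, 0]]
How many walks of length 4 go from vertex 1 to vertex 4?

6

The number of length-4 walks from vertex 1 to vertex 4 is entry (1,4) of A⁴, where A is the adjacency matrix.
A² = [[2, 2, 0, 1, 0], [2, 3, 0, 1, 1], [0, 0, 2, 1, 2], [1, 1, 1, 2, 1], [0, 1, 2, 1, 3]]
A³ = [[0, 1, 4, 2, 5], [1, 2, 5, 4, 6], [4, 5, 0, 2, 1], [2, 4, 2, 2, 4], [5, 6, 1, 4, 2]]
A⁴ = [[9, 11, 1, 6, 3], [11, 15, 3, 8, 7], [1, 3, 9, 6, 11], [6, 8, 6, 8, 8], [3, 7, 11, 8, 15]]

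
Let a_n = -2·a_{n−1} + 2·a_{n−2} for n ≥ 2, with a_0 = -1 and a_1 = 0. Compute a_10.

-4896

With companion matrix M = [[-2, 2], [1, 0]], [a_n, a_{n−1}]ᵀ = M·[a_{n−1}, a_{n−2}]ᵀ, so [a_10, a_9]ᵀ = M⁹·[a_1, a_0]ᵀ.
M⁹ = [[-6688, 4896], [2448, -1792]], giving [a_10, a_9]ᵀ = [[-4896], [1792]].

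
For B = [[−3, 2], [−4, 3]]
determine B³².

[[1, 0], [0, 1]]

B² = I (check: tr B = 0 and det B = −1), so B³² = I since 32 is even.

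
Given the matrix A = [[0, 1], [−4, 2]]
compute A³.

A² = [[−4, 2], [−8, 0]]
A³ = [[−8, 0], [0, −8]]

[[−8, 0], [0, −8]]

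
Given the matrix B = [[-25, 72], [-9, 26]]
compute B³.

[[-73, 216], [-27, 80]]

tr B = 1 and det B = -2, so the characteristic polynomial is λ² − (1)λ + (-2) with roots -1 and 2.
Eigenvectors give P = [[3, -8], [1, -3]] with P⁻¹ = [[3, -8], [1, -3]], and B = P·diag(-1, 2)·P⁻¹.
Then B³ = P·diag(-1, 8)·P⁻¹ = [[-3, -64], [-1, -24]] · [[3, -8], [1, -3]] = [[-73, 216], [-27, 80]].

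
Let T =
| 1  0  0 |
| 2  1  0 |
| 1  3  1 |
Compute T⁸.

[[1, 0, 0], [16, 1, 0], [176, 24, 1]]

T = I + N where N = [[0, 0, 0], [2, 0, 0], [1, 3, 0]] is strictly lower-triangular, so N³ = 0.
(I + N)⁸ = I + 8·N + 28·N² = [[1, 0, 0], [16, 1, 0], [176, 24, 1]].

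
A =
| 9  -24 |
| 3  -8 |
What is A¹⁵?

[[9, -24], [3, -8]]

A² = A (a projection; rank 1, trace 1), so A¹⁵ = A.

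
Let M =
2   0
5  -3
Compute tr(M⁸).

tr M = -1 and det M = -6, so the characteristic polynomial is λ² − (-1)λ + (-6) with roots -3 and 2.
Eigenvectors give P = [[0, 1], [-1, 1]] with P⁻¹ = [[1, -1], [1, 0]], and M = P·diag(-3, 2)·P⁻¹.
Then M⁸ = P·diag(6561, 256)·P⁻¹ = [[0, 256], [-6561, 256]] · [[1, -1], [1, 0]] = [[256, 0], [-6305, 6561]].

6817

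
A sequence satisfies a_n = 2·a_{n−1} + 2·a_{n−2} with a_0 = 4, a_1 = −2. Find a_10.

6208

With companion matrix B = [[2, 2], [1, 0]], [a_n, a_{n−1}]ᵀ = B·[a_{n−1}, a_{n−2}]ᵀ, so [a_10, a_9]ᵀ = B⁹·[a_1, a_0]ᵀ.
B⁹ = [[6688, 4896], [2448, 1792]], giving [a_10, a_9]ᵀ = [[6208], [2272]].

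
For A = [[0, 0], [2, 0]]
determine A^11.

[[0, 0], [0, 0]]

A is strictly triangular, hence nilpotent: A^2 = 0, so A^11 = 0.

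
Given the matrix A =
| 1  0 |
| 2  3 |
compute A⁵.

tr A = 4 and det A = 3, so the characteristic polynomial is λ² − (4)λ + (3) with roots 1 and 3.
Eigenvectors give P = [[-1, 0], [1, 1]] with P⁻¹ = [[-1, 0], [1, 1]], and A = P·diag(1, 3)·P⁻¹.
Then A⁵ = P·diag(1, 243)·P⁻¹ = [[-1, 0], [1, 243]] · [[-1, 0], [1, 1]] = [[1, 0], [242, 243]].

[[1, 0], [242, 243]]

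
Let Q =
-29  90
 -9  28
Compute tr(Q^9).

tr Q = -1 and det Q = -2, so the characteristic polynomial is λ² − (-1)λ + (-2) with roots 1 and -2.
Eigenvectors give P = [[-3, -10], [-1, -3]] with P⁻¹ = [[3, -10], [-1, 3]], and Q = P·diag(1, -2)·P⁻¹.
Then Q^9 = P·diag(1, -512)·P⁻¹ = [[-3, 5120], [-1, 1536]] · [[3, -10], [-1, 3]] = [[-5129, 15390], [-1539, 4618]].

-511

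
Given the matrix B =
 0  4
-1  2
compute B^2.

[[-4, 8], [-2, 0]]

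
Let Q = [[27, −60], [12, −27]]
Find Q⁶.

[[729, 0], [0, 729]]

tr Q = 0 and det Q = −9, so the characteristic polynomial is λ² − (0)λ + (−9) with roots 3 and −3.
Eigenvectors give P = [[5, 2], [2, 1]] with P⁻¹ = [[1, −2], [−2, 5]], and Q = P·diag(3, −3)·P⁻¹.
Then Q⁶ = P·diag(729, 729)·P⁻¹ = [[3645, 1458], [1458, 729]] · [[1, −2], [−2, 5]] = [[729, 0], [0, 729]].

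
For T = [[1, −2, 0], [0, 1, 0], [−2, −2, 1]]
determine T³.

T² = [[1, −4, 0], [0, 1, 0], [−4, 0, 1]]
T³ = [[1, −6, 0], [0, 1, 0], [−6, 6, 1]]

[[1, −6, 0], [0, 1, 0], [−6, 6, 1]]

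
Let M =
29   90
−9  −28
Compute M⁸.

[[2551, 7650], [−765, −2294]]

tr M = 1 and det M = −2, so the characteristic polynomial is λ² − (1)λ + (−2) with roots 2 and −1.
Eigenvectors give P = [[10, −3], [−3, 1]] with P⁻¹ = [[1, 3], [3, 10]], and M = P·diag(2, −1)·P⁻¹.
Then M⁸ = P·diag(256, 1)·P⁻¹ = [[2560, −3], [−768, 1]] · [[1, 3], [3, 10]] = [[2551, 7650], [−765, −2294]].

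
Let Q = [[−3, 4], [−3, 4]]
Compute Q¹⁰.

Q² = Q (a projection; rank 1, trace 1), so Q¹⁰ = Q.

[[−3, 4], [−3, 4]]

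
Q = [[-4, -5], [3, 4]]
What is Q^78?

[[1, 0], [0, 1]]

Q² = I (check: tr Q = 0 and det Q = -1), so Q^78 = I since 78 is even.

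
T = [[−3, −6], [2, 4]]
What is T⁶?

[[−3, −6], [2, 4]]

T² = T (a projection; rank 1, trace 1), so T⁶ = T.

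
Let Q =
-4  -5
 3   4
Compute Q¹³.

[[-4, -5], [3, 4]]

Q² = I (check: tr Q = 0 and det Q = -1), so Q¹³ = Q since 13 is odd.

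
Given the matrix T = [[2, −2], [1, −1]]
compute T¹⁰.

[[2, −2], [1, −1]]

T² = T (a projection; rank 1, trace 1), so T¹⁰ = T.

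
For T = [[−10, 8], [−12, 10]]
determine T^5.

tr T = 0 and det T = −4, so the characteristic polynomial is λ² − (0)λ + (−4) with roots −2 and 2.
Eigenvectors give P = [[1, 2], [1, 3]] with P⁻¹ = [[3, −2], [−1, 1]], and T = P·diag(−2, 2)·P⁻¹.
Then T^5 = P·diag(−32, 32)·P⁻¹ = [[−32, 64], [−32, 96]] · [[3, −2], [−1, 1]] = [[−160, 128], [−192, 160]].

[[−160, 128], [−192, 160]]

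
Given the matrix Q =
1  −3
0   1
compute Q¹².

[[1, −36], [0, 1]]

Q = I + N where N = [[0, −3], [0, 0]] is strictly upper-triangular, so N² = 0.
(I + N)¹² = I + 12·N = [[1, −36], [0, 1]].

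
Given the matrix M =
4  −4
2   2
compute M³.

[[−16, −80], [40, −56]]

M² = [[8, −24], [12, −4]]
M³ = [[−16, −80], [40, −56]]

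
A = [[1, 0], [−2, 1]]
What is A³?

A = I + N where N = [[0, 0], [−2, 0]] is strictly lower-triangular, so N² = 0.
(I + N)³ = I + 3·N = [[1, 0], [−6, 1]].

[[1, 0], [−6, 1]]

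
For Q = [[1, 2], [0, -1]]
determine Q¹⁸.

[[1, 0], [0, 1]]

Q² = I (check: tr Q = 0 and det Q = -1), so Q¹⁸ = I since 18 is even.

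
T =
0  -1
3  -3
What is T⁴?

[[-18, 9], [-27, 9]]

T² = [[-3, 3], [-9, 6]]
T³ = [[9, -6], [18, -9]]
T⁴ = [[-18, 9], [-27, 9]]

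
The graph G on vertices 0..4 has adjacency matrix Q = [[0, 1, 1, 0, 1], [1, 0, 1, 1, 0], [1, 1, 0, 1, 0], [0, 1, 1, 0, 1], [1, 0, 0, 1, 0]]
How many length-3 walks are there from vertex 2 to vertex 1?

The number of length-3 walks from vertex 2 to vertex 1 is entry (2,1) of Q³, where Q is the adjacency matrix.
Q² = [[3, 1, 1, 3, 0], [1, 3, 2, 1, 2], [1, 2, 3, 1, 2], [3, 1, 1, 3, 0], [0, 2, 2, 0, 2]]
Q³ = [[2, 7, 7, 2, 6], [7, 4, 5, 7, 2], [7, 5, 4, 7, 2], [2, 7, 7, 2, 6], [6, 2, 2, 6, 0]]

5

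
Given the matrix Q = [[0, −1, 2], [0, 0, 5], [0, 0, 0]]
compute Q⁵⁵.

Q is strictly triangular, hence nilpotent: Q³ = 0, so Q⁵⁵ = 0.

[[0, 0, 0], [0, 0, 0], [0, 0, 0]]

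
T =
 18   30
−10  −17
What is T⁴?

[[276, 390], [−130, −179]]

tr T = 1 and det T = −6, so the characteristic polynomial is λ² − (1)λ + (−6) with roots −2 and 3.
Eigenvectors give P = [[3, 2], [−2, −1]] with P⁻¹ = [[−1, −2], [2, 3]], and T = P·diag(−2, 3)·P⁻¹.
Then T⁴ = P·diag(16, 81)·P⁻¹ = [[48, 162], [−32, −81]] · [[−1, −2], [2, 3]] = [[276, 390], [−130, −179]].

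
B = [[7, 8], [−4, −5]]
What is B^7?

tr B = 2 and det B = −3, so the characteristic polynomial is λ² − (2)λ + (−3) with roots −1 and 3.
Eigenvectors give P = [[−1, 2], [1, −1]] with P⁻¹ = [[1, 2], [1, 1]], and B = P·diag(−1, 3)·P⁻¹.
Then B^7 = P·diag(−1, 2187)·P⁻¹ = [[1, 4374], [−1, −2187]] · [[1, 2], [1, 1]] = [[4375, 4376], [−2188, −2189]].

[[4375, 4376], [−2188, −2189]]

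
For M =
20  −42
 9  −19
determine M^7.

tr M = 1 and det M = −2, so the characteristic polynomial is λ² − (1)λ + (−2) with roots −1 and 2.
Eigenvectors give P = [[2, 7], [1, 3]] with P⁻¹ = [[−3, 7], [1, −2]], and M = P·diag(−1, 2)·P⁻¹.
Then M^7 = P·diag(−1, 128)·P⁻¹ = [[−2, 896], [−1, 384]] · [[−3, 7], [1, −2]] = [[902, −1806], [387, −775]].

[[902, −1806], [387, −775]]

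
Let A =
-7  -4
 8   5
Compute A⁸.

[[13121, 6560], [-13120, -6559]]

tr A = -2 and det A = -3, so the characteristic polynomial is λ² − (-2)λ + (-3) with roots 1 and -3.
Eigenvectors give P = [[1, -1], [-2, 1]] with P⁻¹ = [[-1, -1], [-2, -1]], and A = P·diag(1, -3)·P⁻¹.
Then A⁸ = P·diag(1, 6561)·P⁻¹ = [[1, -6561], [-2, 6561]] · [[-1, -1], [-2, -1]] = [[13121, 6560], [-13120, -6559]].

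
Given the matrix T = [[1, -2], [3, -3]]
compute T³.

T² = [[-5, 4], [-6, 3]]
T³ = [[7, -2], [3, 3]]

[[7, -2], [3, 3]]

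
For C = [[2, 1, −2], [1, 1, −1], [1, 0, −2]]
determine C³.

[[8, 6, −7], [5, 4, −4], [3, 1, −5]]

C² = [[3, 3, −1], [2, 2, −1], [0, 1, 2]]
C³ = [[8, 6, −7], [5, 4, −4], [3, 1, −5]]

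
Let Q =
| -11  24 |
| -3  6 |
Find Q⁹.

[[-173051, 460104], [-57513, 152856]]

tr Q = -5 and det Q = 6, so the characteristic polynomial is λ² − (-5)λ + (6) with roots -3 and -2.
Eigenvectors give P = [[3, -8], [1, -3]] with P⁻¹ = [[3, -8], [1, -3]], and Q = P·diag(-3, -2)·P⁻¹.
Then Q⁹ = P·diag(-19683, -512)·P⁻¹ = [[-59049, 4096], [-19683, 1536]] · [[3, -8], [1, -3]] = [[-173051, 460104], [-57513, 152856]].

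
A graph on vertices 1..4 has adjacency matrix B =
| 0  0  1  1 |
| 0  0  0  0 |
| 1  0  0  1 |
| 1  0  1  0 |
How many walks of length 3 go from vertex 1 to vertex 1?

2

The number of length-3 walks from vertex 1 to vertex 1 is entry (1,1) of B³, where B is the adjacency matrix.
B² = [[2, 0, 1, 1], [0, 0, 0, 0], [1, 0, 2, 1], [1, 0, 1, 2]]
B³ = [[2, 0, 3, 3], [0, 0, 0, 0], [3, 0, 2, 3], [3, 0, 3, 2]]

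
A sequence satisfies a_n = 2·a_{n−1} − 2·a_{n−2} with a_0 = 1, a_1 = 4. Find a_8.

With companion matrix C = [[2, −2], [1, 0]], [a_n, a_{n−1}]ᵀ = C·[a_{n−1}, a_{n−2}]ᵀ, so [a_8, a_7]ᵀ = C⁷·[a_1, a_0]ᵀ.
C⁷ = [[0, 16], [−8, 16]], giving [a_8, a_7]ᵀ = [[16], [−16]].

16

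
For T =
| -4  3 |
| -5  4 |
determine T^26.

[[1, 0], [0, 1]]

T² = I (check: tr T = 0 and det T = -1), so T^26 = I since 26 is even.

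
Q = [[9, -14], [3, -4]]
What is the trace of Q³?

tr Q = 5 and det Q = 6, so the characteristic polynomial is λ² − (5)λ + (6) with roots 2 and 3.
Eigenvectors give P = [[2, 7], [1, 3]] with P⁻¹ = [[-3, 7], [1, -2]], and Q = P·diag(2, 3)·P⁻¹.
Then Q³ = P·diag(8, 27)·P⁻¹ = [[16, 189], [8, 81]] · [[-3, 7], [1, -2]] = [[141, -266], [57, -106]].

35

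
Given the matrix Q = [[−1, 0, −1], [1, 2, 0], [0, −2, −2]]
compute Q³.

[[1, −2, −7], [3, 10, 1], [2, −8, −6]]

Q² = [[1, 2, 3], [1, 4, −1], [−2, 0, 4]]
Q³ = [[1, −2, −7], [3, 10, 1], [2, −8, −6]]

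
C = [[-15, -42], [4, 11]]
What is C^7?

[[-15303, -45906], [4372, 13115]]

tr C = -4 and det C = 3, so the characteristic polynomial is λ² − (-4)λ + (3) with roots -3 and -1.
Eigenvectors give P = [[7, -3], [-2, 1]] with P⁻¹ = [[1, 3], [2, 7]], and C = P·diag(-3, -1)·P⁻¹.
Then C^7 = P·diag(-2187, -1)·P⁻¹ = [[-15309, 3], [4374, -1]] · [[1, 3], [2, 7]] = [[-15303, -45906], [4372, 13115]].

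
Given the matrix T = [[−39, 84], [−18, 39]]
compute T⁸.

tr T = 0 and det T = −9, so the characteristic polynomial is λ² − (0)λ + (−9) with roots 3 and −3.
Eigenvectors give P = [[−2, −7], [−1, −3]] with P⁻¹ = [[3, −7], [−1, 2]], and T = P·diag(3, −3)·P⁻¹.
Then T⁸ = P·diag(6561, 6561)·P⁻¹ = [[−13122, −45927], [−6561, −19683]] · [[3, −7], [−1, 2]] = [[6561, 0], [0, 6561]].

[[6561, 0], [0, 6561]]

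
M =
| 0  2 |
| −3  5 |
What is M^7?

[[−3990, 4118], [−6177, 6305]]

tr M = 5 and det M = 6, so the characteristic polynomial is λ² − (5)λ + (6) with roots 3 and 2.
Eigenvectors give P = [[2, −1], [3, −1]] with P⁻¹ = [[−1, 1], [−3, 2]], and M = P·diag(3, 2)·P⁻¹.
Then M^7 = P·diag(2187, 128)·P⁻¹ = [[4374, −128], [6561, −128]] · [[−1, 1], [−3, 2]] = [[−3990, 4118], [−6177, 6305]].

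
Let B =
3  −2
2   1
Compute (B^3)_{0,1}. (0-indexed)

B^2 = [[5, −8], [8, −3]]
B^3 = [[−1, −18], [18, −19]]

−18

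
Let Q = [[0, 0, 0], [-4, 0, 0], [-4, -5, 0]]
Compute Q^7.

[[0, 0, 0], [0, 0, 0], [0, 0, 0]]

Q is strictly triangular, hence nilpotent: Q^3 = 0, so Q^7 = 0.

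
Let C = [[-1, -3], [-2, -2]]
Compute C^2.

[[7, 9], [6, 10]]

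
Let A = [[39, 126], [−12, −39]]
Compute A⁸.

[[6561, 0], [0, 6561]]

tr A = 0 and det A = −9, so the characteristic polynomial is λ² − (0)λ + (−9) with roots −3 and 3.
Eigenvectors give P = [[−3, 7], [1, −2]] with P⁻¹ = [[2, 7], [1, 3]], and A = P·diag(−3, 3)·P⁻¹.
Then A⁸ = P·diag(6561, 6561)·P⁻¹ = [[−19683, 45927], [6561, −13122]] · [[2, 7], [1, 3]] = [[6561, 0], [0, 6561]].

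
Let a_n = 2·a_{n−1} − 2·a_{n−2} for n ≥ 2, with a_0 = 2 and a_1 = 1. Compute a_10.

−32

With companion matrix Q = [[2, −2], [1, 0]], [a_n, a_{n−1}]ᵀ = Q·[a_{n−1}, a_{n−2}]ᵀ, so [a_10, a_9]ᵀ = Q^9·[a_1, a_0]ᵀ.
Q^9 = [[32, −32], [16, 0]], giving [a_10, a_9]ᵀ = [[−32], [16]].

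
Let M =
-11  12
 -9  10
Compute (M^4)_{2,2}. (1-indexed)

-44

tr M = -1 and det M = -2, so the characteristic polynomial is λ² − (-1)λ + (-2) with roots 1 and -2.
Eigenvectors give P = [[1, 4], [1, 3]] with P⁻¹ = [[-3, 4], [1, -1]], and M = P·diag(1, -2)·P⁻¹.
Then M^4 = P·diag(1, 16)·P⁻¹ = [[1, 64], [1, 48]] · [[-3, 4], [1, -1]] = [[61, -60], [45, -44]].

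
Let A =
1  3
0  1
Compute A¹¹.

A = I + N where N = [[0, 3], [0, 0]] is strictly upper-triangular, so N² = 0.
(I + N)¹¹ = I + 11·N = [[1, 33], [0, 1]].

[[1, 33], [0, 1]]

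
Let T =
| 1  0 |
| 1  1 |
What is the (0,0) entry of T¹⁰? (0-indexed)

1

T = I + N where N = [[0, 0], [1, 0]] is strictly lower-triangular, so N² = 0.
(I + N)¹⁰ = I + 10·N = [[1, 0], [10, 1]].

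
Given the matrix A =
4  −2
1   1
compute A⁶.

tr A = 5 and det A = 6, so the characteristic polynomial is λ² − (5)λ + (6) with roots 2 and 3.
Eigenvectors give P = [[−1, 2], [−1, 1]] with P⁻¹ = [[1, −2], [1, −1]], and A = P·diag(2, 3)·P⁻¹.
Then A⁶ = P·diag(64, 729)·P⁻¹ = [[−64, 1458], [−64, 729]] · [[1, −2], [1, −1]] = [[1394, −1330], [665, −601]].

[[1394, −1330], [665, −601]]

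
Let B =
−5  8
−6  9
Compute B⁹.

[[−59045, 78728], [−59046, 78729]]

tr B = 4 and det B = 3, so the characteristic polynomial is λ² − (4)λ + (3) with roots 3 and 1.
Eigenvectors give P = [[1, 4], [1, 3]] with P⁻¹ = [[−3, 4], [1, −1]], and B = P·diag(3, 1)·P⁻¹.
Then B⁹ = P·diag(19683, 1)·P⁻¹ = [[19683, 4], [19683, 3]] · [[−3, 4], [1, −1]] = [[−59045, 78728], [−59046, 78729]].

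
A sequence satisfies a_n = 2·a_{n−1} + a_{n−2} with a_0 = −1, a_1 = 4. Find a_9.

3532

With companion matrix A = [[2, 1], [1, 0]], [a_n, a_{n−1}]ᵀ = A·[a_{n−1}, a_{n−2}]ᵀ, so [a_9, a_8]ᵀ = A^8·[a_1, a_0]ᵀ.
A^8 = [[985, 408], [408, 169]], giving [a_9, a_8]ᵀ = [[3532], [1463]].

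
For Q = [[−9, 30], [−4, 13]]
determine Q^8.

tr Q = 4 and det Q = 3, so the characteristic polynomial is λ² − (4)λ + (3) with roots 3 and 1.
Eigenvectors give P = [[−5, 3], [−2, 1]] with P⁻¹ = [[1, −3], [2, −5]], and Q = P·diag(3, 1)·P⁻¹.
Then Q^8 = P·diag(6561, 1)·P⁻¹ = [[−32805, 3], [−13122, 1]] · [[1, −3], [2, −5]] = [[−32799, 98400], [−13120, 39361]].

[[−32799, 98400], [−13120, 39361]]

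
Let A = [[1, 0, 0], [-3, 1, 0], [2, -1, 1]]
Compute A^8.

A = I + N where N = [[0, 0, 0], [-3, 0, 0], [2, -1, 0]] is strictly lower-triangular, so N^3 = 0.
(I + N)^8 = I + 8·N + 28·N^2 = [[1, 0, 0], [-24, 1, 0], [100, -8, 1]].

[[1, 0, 0], [-24, 1, 0], [100, -8, 1]]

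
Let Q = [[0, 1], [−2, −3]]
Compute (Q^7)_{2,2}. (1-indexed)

−255

tr Q = −3 and det Q = 2, so the characteristic polynomial is λ² − (−3)λ + (2) with roots −1 and −2.
Eigenvectors give P = [[1, 1], [−1, −2]] with P⁻¹ = [[2, 1], [−1, −1]], and Q = P·diag(−1, −2)·P⁻¹.
Then Q^7 = P·diag(−1, −128)·P⁻¹ = [[−1, −128], [1, 256]] · [[2, 1], [−1, −1]] = [[126, 127], [−254, −255]].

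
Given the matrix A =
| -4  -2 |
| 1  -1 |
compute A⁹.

[[-38854, -38342], [19171, 18659]]

tr A = -5 and det A = 6, so the characteristic polynomial is λ² − (-5)λ + (6) with roots -2 and -3.
Eigenvectors give P = [[1, -2], [-1, 1]] with P⁻¹ = [[-1, -2], [-1, -1]], and A = P·diag(-2, -3)·P⁻¹.
Then A⁹ = P·diag(-512, -19683)·P⁻¹ = [[-512, 39366], [512, -19683]] · [[-1, -2], [-1, -1]] = [[-38854, -38342], [19171, 18659]].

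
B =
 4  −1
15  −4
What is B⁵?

[[4, −1], [15, −4]]

B² = I (check: tr B = 0 and det B = −1), so B⁵ = B since 5 is odd.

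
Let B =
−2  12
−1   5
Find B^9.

tr B = 3 and det B = 2, so the characteristic polynomial is λ² − (3)λ + (2) with roots 1 and 2.
Eigenvectors give P = [[4, 3], [1, 1]] with P⁻¹ = [[1, −3], [−1, 4]], and B = P·diag(1, 2)·P⁻¹.
Then B^9 = P·diag(1, 512)·P⁻¹ = [[4, 1536], [1, 512]] · [[1, −3], [−1, 4]] = [[−1532, 6132], [−511, 2045]].

[[−1532, 6132], [−511, 2045]]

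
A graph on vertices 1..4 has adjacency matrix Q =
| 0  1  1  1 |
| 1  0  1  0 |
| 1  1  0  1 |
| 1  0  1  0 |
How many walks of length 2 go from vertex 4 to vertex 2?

2

The number of length-2 walks from vertex 4 to vertex 2 is entry (4,2) of Q^2, where Q is the adjacency matrix.
Q^2 = [[3, 1, 2, 1], [1, 2, 1, 2], [2, 1, 3, 1], [1, 2, 1, 2]]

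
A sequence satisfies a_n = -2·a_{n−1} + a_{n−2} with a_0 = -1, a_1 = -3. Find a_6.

With companion matrix T = [[-2, 1], [1, 0]], [a_n, a_{n−1}]ᵀ = T·[a_{n−1}, a_{n−2}]ᵀ, so [a_6, a_5]ᵀ = T⁵·[a_1, a_0]ᵀ.
T⁵ = [[-70, 29], [29, -12]], giving [a_6, a_5]ᵀ = [[181], [-75]].

181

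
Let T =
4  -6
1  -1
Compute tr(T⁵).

tr T = 3 and det T = 2, so the characteristic polynomial is λ² − (3)λ + (2) with roots 2 and 1.
Eigenvectors give P = [[3, -2], [1, -1]] with P⁻¹ = [[1, -2], [1, -3]], and T = P·diag(2, 1)·P⁻¹.
Then T⁵ = P·diag(32, 1)·P⁻¹ = [[96, -2], [32, -1]] · [[1, -2], [1, -3]] = [[94, -186], [31, -61]].

33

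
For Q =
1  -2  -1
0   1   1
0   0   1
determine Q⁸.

[[1, -16, -64], [0, 1, 8], [0, 0, 1]]

Q = I + N where N = [[0, -2, -1], [0, 0, 1], [0, 0, 0]] is strictly upper-triangular, so N³ = 0.
(I + N)⁸ = I + 8·N + 28·N² = [[1, -16, -64], [0, 1, 8], [0, 0, 1]].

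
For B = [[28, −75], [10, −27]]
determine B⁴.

[[406, −975], [130, −309]]

tr B = 1 and det B = −6, so the characteristic polynomial is λ² − (1)λ + (−6) with roots 3 and −2.
Eigenvectors give P = [[3, −5], [1, −2]] with P⁻¹ = [[2, −5], [1, −3]], and B = P·diag(3, −2)·P⁻¹.
Then B⁴ = P·diag(81, 16)·P⁻¹ = [[243, −80], [81, −32]] · [[2, −5], [1, −3]] = [[406, −975], [130, −309]].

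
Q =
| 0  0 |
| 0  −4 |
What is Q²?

[[0, 0], [0, 16]]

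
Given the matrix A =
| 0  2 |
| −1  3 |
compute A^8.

tr A = 3 and det A = 2, so the characteristic polynomial is λ² − (3)λ + (2) with roots 2 and 1.
Eigenvectors give P = [[1, 2], [1, 1]] with P⁻¹ = [[−1, 2], [1, −1]], and A = P·diag(2, 1)·P⁻¹.
Then A^8 = P·diag(256, 1)·P⁻¹ = [[256, 2], [256, 1]] · [[−1, 2], [1, −1]] = [[−254, 510], [−255, 511]].

[[−254, 510], [−255, 511]]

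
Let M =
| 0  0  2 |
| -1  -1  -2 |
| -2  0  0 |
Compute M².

[[-4, 0, 0], [5, 1, 0], [0, 0, -4]]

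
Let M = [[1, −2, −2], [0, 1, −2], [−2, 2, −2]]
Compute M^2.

[[5, −8, 6], [4, −3, 2], [2, 2, 4]]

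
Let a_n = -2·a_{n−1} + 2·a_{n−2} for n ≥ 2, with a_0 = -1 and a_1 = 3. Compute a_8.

With companion matrix Q = [[-2, 2], [1, 0]], [a_n, a_{n−1}]ᵀ = Q·[a_{n−1}, a_{n−2}]ᵀ, so [a_8, a_7]ᵀ = Q⁷·[a_1, a_0]ᵀ.
Q⁷ = [[-896, 656], [328, -240]], giving [a_8, a_7]ᵀ = [[-3344], [1224]].

-3344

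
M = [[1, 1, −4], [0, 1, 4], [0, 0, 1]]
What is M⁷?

[[1, 7, 56], [0, 1, 28], [0, 0, 1]]

M = I + N where N = [[0, 1, −4], [0, 0, 4], [0, 0, 0]] is strictly upper-triangular, so N³ = 0.
(I + N)⁷ = I + 7·N + 21·N² = [[1, 7, 56], [0, 1, 28], [0, 0, 1]].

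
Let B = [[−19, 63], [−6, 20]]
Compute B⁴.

[[−89, 315], [−30, 106]]

tr B = 1 and det B = −2, so the characteristic polynomial is λ² − (1)λ + (−2) with roots −1 and 2.
Eigenvectors give P = [[7, 3], [2, 1]] with P⁻¹ = [[1, −3], [−2, 7]], and B = P·diag(−1, 2)·P⁻¹.
Then B⁴ = P·diag(1, 16)·P⁻¹ = [[7, 48], [2, 16]] · [[1, −3], [−2, 7]] = [[−89, 315], [−30, 106]].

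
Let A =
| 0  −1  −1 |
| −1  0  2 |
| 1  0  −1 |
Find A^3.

A^2 = [[0, 0, −1], [2, 1, −1], [−1, −1, 0]]
A^3 = [[−1, 0, 1], [−2, −2, 1], [1, 1, −1]]

[[−1, 0, 1], [−2, −2, 1], [1, 1, −1]]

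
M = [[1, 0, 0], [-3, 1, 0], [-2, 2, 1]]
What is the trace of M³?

3

M = I + N where N = [[0, 0, 0], [-3, 0, 0], [-2, 2, 0]] is strictly lower-triangular, so N³ = 0.
(I + N)³ = I + 3·N + 3·N² = [[1, 0, 0], [-9, 1, 0], [-24, 6, 1]].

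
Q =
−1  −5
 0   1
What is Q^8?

[[1, 0], [0, 1]]

Q² = I (check: tr Q = 0 and det Q = −1), so Q^8 = I since 8 is even.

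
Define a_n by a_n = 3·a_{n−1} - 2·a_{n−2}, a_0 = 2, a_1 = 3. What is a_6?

65

With companion matrix Q = [[3, -2], [1, 0]], [a_n, a_{n−1}]ᵀ = Q·[a_{n−1}, a_{n−2}]ᵀ, so [a_6, a_5]ᵀ = Q⁵·[a_1, a_0]ᵀ.
Q⁵ = [[63, -62], [31, -30]], giving [a_6, a_5]ᵀ = [[65], [33]].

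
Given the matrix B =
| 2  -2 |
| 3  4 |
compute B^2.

[[-2, -12], [18, 10]]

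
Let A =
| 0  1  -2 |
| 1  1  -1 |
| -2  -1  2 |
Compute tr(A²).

17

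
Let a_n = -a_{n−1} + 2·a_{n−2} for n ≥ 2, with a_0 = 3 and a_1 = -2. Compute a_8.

With companion matrix Q = [[-1, 2], [1, 0]], [a_n, a_{n−1}]ᵀ = Q·[a_{n−1}, a_{n−2}]ᵀ, so [a_8, a_7]ᵀ = Q⁷·[a_1, a_0]ᵀ.
Q⁷ = [[-85, 86], [43, -42]], giving [a_8, a_7]ᵀ = [[428], [-212]].

428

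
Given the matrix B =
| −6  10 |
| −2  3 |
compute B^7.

tr B = −3 and det B = 2, so the characteristic polynomial is λ² − (−3)λ + (2) with roots −1 and −2.
Eigenvectors give P = [[2, 5], [1, 2]] with P⁻¹ = [[−2, 5], [1, −2]], and B = P·diag(−1, −2)·P⁻¹.
Then B^7 = P·diag(−1, −128)·P⁻¹ = [[−2, −640], [−1, −256]] · [[−2, 5], [1, −2]] = [[−636, 1270], [−254, 507]].

[[−636, 1270], [−254, 507]]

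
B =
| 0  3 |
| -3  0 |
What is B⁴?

[[81, 0], [0, 81]]

B² = [[-9, 0], [0, -9]]
B³ = [[0, -27], [27, 0]]
B⁴ = [[81, 0], [0, 81]]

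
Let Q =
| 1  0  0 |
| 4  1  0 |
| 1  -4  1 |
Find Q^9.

Q = I + N where N = [[0, 0, 0], [4, 0, 0], [1, -4, 0]] is strictly lower-triangular, so N^3 = 0.
(I + N)^9 = I + 9·N + 36·N^2 = [[1, 0, 0], [36, 1, 0], [-567, -36, 1]].

[[1, 0, 0], [36, 1, 0], [-567, -36, 1]]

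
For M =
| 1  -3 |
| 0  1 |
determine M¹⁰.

[[1, -30], [0, 1]]

M = I + N where N = [[0, -3], [0, 0]] is strictly upper-triangular, so N² = 0.
(I + N)¹⁰ = I + 10·N = [[1, -30], [0, 1]].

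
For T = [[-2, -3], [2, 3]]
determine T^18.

[[-2, -3], [2, 3]]

T² = T (a projection; rank 1, trace 1), so T^18 = T.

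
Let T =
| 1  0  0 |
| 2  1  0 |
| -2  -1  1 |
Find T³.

T = I + N where N = [[0, 0, 0], [2, 0, 0], [-2, -1, 0]] is strictly lower-triangular, so N³ = 0.
(I + N)³ = I + 3·N + 3·N² = [[1, 0, 0], [6, 1, 0], [-12, -3, 1]].

[[1, 0, 0], [6, 1, 0], [-12, -3, 1]]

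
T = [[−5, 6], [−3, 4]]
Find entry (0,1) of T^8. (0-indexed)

tr T = −1 and det T = −2, so the characteristic polynomial is λ² − (−1)λ + (−2) with roots 1 and −2.
Eigenvectors give P = [[1, 2], [1, 1]] with P⁻¹ = [[−1, 2], [1, −1]], and T = P·diag(1, −2)·P⁻¹.
Then T^8 = P·diag(1, 256)·P⁻¹ = [[1, 512], [1, 256]] · [[−1, 2], [1, −1]] = [[511, −510], [255, −254]].

−510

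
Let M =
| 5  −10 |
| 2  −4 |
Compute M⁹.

M² = M (a projection; rank 1, trace 1), so M⁹ = M.

[[5, −10], [2, −4]]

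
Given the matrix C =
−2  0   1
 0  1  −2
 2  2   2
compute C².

[[6, 2, 0], [−4, −3, −6], [0, 6, 2]]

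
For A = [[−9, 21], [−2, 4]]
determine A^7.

tr A = −5 and det A = 6, so the characteristic polynomial is λ² − (−5)λ + (6) with roots −3 and −2.
Eigenvectors give P = [[7, 3], [2, 1]] with P⁻¹ = [[1, −3], [−2, 7]], and A = P·diag(−3, −2)·P⁻¹.
Then A^7 = P·diag(−2187, −128)·P⁻¹ = [[−15309, −384], [−4374, −128]] · [[1, −3], [−2, 7]] = [[−14541, 43239], [−4118, 12226]].

[[−14541, 43239], [−4118, 12226]]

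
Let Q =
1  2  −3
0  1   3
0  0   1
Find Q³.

[[1, 6, 9], [0, 1, 9], [0, 0, 1]]

Q = I + N where N = [[0, 2, −3], [0, 0, 3], [0, 0, 0]] is strictly upper-triangular, so N³ = 0.
(I + N)³ = I + 3·N + 3·N² = [[1, 6, 9], [0, 1, 9], [0, 0, 1]].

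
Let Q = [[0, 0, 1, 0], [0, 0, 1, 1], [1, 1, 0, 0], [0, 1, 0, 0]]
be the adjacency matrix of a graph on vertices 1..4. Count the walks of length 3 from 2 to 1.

0

The number of length-3 walks from vertex 2 to vertex 1 is entry (2,1) of Q^3, where Q is the adjacency matrix.
Q^2 = [[1, 1, 0, 0], [1, 2, 0, 0], [0, 0, 2, 1], [0, 0, 1, 1]]
Q^3 = [[0, 0, 2, 1], [0, 0, 3, 2], [2, 3, 0, 0], [1, 2, 0, 0]]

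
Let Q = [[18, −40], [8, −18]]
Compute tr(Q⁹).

0

tr Q = 0 and det Q = −4, so the characteristic polynomial is λ² − (0)λ + (−4) with roots −2 and 2.
Eigenvectors give P = [[2, 5], [1, 2]] with P⁻¹ = [[−2, 5], [1, −2]], and Q = P·diag(−2, 2)·P⁻¹.
Then Q⁹ = P·diag(−512, 512)·P⁻¹ = [[−1024, 2560], [−512, 1024]] · [[−2, 5], [1, −2]] = [[4608, −10240], [2048, −4608]].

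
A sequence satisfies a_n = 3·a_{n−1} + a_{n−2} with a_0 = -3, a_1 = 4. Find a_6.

With companion matrix T = [[3, 1], [1, 0]], [a_n, a_{n−1}]ᵀ = T·[a_{n−1}, a_{n−2}]ᵀ, so [a_6, a_5]ᵀ = T⁵·[a_1, a_0]ᵀ.
T⁵ = [[360, 109], [109, 33]], giving [a_6, a_5]ᵀ = [[1113], [337]].

1113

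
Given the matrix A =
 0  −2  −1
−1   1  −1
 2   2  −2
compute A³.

A² = [[0, −4, 4], [−3, 1, 2], [−6, −6, 0]]
A³ = [[12, 4, −4], [3, 11, −2], [6, 6, 12]]

[[12, 4, −4], [3, 11, −2], [6, 6, 12]]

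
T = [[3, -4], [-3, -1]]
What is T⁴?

[[489, -272], [-204, 217]]

T² = [[21, -8], [-6, 13]]
T³ = [[87, -76], [-57, 11]]
T⁴ = [[489, -272], [-204, 217]]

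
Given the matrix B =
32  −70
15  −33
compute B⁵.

tr B = −1 and det B = −6, so the characteristic polynomial is λ² − (−1)λ + (−6) with roots 2 and −3.
Eigenvectors give P = [[7, 2], [3, 1]] with P⁻¹ = [[1, −2], [−3, 7]], and B = P·diag(2, −3)·P⁻¹.
Then B⁵ = P·diag(32, −243)·P⁻¹ = [[224, −486], [96, −243]] · [[1, −2], [−3, 7]] = [[1682, −3850], [825, −1893]].

[[1682, −3850], [825, −1893]]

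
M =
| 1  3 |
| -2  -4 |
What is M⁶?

[[-125, -189], [126, 190]]

tr M = -3 and det M = 2, so the characteristic polynomial is λ² − (-3)λ + (2) with roots -2 and -1.
Eigenvectors give P = [[-1, 3], [1, -2]] with P⁻¹ = [[2, 3], [1, 1]], and M = P·diag(-2, -1)·P⁻¹.
Then M⁶ = P·diag(64, 1)·P⁻¹ = [[-64, 3], [64, -2]] · [[2, 3], [1, 1]] = [[-125, -189], [126, 190]].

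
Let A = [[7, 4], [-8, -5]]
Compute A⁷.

tr A = 2 and det A = -3, so the characteristic polynomial is λ² − (2)λ + (-3) with roots 3 and -1.
Eigenvectors give P = [[-1, 1], [1, -2]] with P⁻¹ = [[-2, -1], [-1, -1]], and A = P·diag(3, -1)·P⁻¹.
Then A⁷ = P·diag(2187, -1)·P⁻¹ = [[-2187, -1], [2187, 2]] · [[-2, -1], [-1, -1]] = [[4375, 2188], [-4376, -2189]].

[[4375, 2188], [-4376, -2189]]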